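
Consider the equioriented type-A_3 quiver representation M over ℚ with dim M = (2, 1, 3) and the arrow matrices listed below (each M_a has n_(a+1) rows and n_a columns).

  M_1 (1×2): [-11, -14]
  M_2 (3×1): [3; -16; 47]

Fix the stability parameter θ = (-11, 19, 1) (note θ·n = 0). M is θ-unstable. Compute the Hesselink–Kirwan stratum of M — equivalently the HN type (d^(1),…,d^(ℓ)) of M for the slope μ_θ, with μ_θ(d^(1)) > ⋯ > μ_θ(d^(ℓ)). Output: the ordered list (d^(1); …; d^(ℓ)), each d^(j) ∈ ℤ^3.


Interval decomposition of M: I[1,1], I[1,3], I[3,3]^2.
HN type (ℓ=3): μ^(1)=10; μ^(2)=1; μ^(3)=-11

((0, 1, 1); (0, 0, 2); (2, 0, 0))


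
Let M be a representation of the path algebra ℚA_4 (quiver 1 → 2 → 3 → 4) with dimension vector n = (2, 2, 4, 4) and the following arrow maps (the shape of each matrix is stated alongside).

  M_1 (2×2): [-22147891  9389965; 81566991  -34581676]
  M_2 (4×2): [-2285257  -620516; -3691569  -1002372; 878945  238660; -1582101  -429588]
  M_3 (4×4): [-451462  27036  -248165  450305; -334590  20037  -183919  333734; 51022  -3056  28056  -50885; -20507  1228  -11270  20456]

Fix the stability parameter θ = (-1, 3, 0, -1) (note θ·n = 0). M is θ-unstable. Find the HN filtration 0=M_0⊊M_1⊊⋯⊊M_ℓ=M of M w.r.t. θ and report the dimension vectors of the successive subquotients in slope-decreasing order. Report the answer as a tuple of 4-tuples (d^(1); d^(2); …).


Via rank(M_{q-1}∘⋯∘M_p): M ≅ I[1,2], I[1,4], I[3,4]^3.
μ_θ-semistable layers: μ^(1)=3; μ^(2)=2/3; μ^(3)=-1/2; μ^(4)=-1

((0, 1, 0, 0); (0, 1, 1, 1); (0, 0, 3, 3); (2, 0, 0, 0))


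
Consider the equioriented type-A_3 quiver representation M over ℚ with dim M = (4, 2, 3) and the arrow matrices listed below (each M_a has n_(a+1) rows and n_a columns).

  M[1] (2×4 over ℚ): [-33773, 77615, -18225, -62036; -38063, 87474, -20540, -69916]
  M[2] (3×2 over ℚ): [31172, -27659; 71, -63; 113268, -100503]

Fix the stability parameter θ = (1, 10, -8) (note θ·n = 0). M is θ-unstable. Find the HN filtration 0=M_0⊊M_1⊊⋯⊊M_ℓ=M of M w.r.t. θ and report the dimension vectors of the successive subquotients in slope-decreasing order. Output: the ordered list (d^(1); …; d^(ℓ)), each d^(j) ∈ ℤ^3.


Barcode: M ≅ I[1,1]^2, I[1,3]^2, I[3,3]. HN layers by μ_θ (2 steps, strictly decreasing):
  μ^(1)=1; μ^(2)=-8

((4, 2, 2); (0, 0, 1))


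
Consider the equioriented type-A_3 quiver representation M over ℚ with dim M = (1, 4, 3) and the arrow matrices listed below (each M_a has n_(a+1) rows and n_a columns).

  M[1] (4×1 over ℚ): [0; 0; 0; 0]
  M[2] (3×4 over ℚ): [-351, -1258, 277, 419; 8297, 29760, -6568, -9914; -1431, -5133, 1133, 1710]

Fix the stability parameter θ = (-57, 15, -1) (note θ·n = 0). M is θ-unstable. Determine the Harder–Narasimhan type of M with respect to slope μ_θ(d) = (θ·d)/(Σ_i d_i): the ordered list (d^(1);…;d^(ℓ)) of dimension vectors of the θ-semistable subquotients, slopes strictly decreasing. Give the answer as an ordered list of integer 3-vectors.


Barcode: M ≅ I[1,1], I[2,2], I[2,3]^3. HN layers by μ_θ (3 steps, strictly decreasing):
  μ^(1)=15; μ^(2)=7; μ^(3)=-57

((0, 1, 0); (0, 3, 3); (1, 0, 0))


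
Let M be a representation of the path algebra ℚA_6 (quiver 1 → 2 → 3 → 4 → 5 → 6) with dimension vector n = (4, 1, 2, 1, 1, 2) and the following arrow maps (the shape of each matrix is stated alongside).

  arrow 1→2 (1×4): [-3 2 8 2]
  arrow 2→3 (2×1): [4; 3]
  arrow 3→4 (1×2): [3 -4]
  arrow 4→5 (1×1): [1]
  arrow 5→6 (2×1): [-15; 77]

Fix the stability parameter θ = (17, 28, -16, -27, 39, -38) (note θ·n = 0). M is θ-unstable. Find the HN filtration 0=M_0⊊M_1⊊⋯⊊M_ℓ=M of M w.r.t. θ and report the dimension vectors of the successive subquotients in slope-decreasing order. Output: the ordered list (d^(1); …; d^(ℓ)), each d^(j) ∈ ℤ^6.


Interval decomposition of M: I[1,1]^3, I[1,3], I[3,6], I[6,6].
HN type (ℓ=5): μ^(1)=17; μ^(2)=29/3; μ^(3)=1/2; μ^(4)=-43/2; μ^(5)=-38

((3, 0, 0, 0, 0, 0); (1, 1, 1, 0, 0, 0); (0, 0, 0, 0, 1, 1); (0, 0, 1, 1, 0, 0); (0, 0, 0, 0, 0, 1))


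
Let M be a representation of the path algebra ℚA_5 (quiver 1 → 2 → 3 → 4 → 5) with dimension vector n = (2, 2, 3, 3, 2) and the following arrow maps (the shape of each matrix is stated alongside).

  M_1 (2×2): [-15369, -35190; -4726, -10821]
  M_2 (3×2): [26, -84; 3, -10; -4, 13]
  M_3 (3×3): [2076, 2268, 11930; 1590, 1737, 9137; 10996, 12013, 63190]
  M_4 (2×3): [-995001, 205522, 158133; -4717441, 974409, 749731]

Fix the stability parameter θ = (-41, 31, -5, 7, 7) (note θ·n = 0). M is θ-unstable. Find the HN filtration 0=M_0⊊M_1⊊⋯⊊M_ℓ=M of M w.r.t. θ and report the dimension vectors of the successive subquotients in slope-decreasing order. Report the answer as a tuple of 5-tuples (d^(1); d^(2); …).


Via rank(M_{q-1}∘⋯∘M_p): M ≅ I[1,5]^2, I[3,3], I[4,4].
μ_θ-semistable layers: μ^(1)=10; μ^(2)=7; μ^(3)=-5; μ^(4)=-41

((0, 2, 2, 2, 2); (0, 0, 0, 1, 0); (0, 0, 1, 0, 0); (2, 0, 0, 0, 0))


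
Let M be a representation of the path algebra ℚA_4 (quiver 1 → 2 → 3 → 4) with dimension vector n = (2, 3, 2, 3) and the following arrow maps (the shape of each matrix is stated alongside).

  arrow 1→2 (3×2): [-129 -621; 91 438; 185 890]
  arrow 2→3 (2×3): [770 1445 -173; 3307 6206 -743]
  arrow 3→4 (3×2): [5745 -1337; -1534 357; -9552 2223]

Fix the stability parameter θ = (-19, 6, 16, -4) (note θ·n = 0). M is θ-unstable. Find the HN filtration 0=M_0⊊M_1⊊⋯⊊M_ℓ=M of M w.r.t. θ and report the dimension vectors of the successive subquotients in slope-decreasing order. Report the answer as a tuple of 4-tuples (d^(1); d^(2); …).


Via rank(M_{q-1}∘⋯∘M_p): M ≅ I[1,2], I[1,4], I[2,4], I[4,4].
μ_θ-semistable layers: μ^(1)=6; μ^(2)=-4; μ^(3)=-19

((0, 3, 2, 2); (0, 0, 0, 1); (2, 0, 0, 0))


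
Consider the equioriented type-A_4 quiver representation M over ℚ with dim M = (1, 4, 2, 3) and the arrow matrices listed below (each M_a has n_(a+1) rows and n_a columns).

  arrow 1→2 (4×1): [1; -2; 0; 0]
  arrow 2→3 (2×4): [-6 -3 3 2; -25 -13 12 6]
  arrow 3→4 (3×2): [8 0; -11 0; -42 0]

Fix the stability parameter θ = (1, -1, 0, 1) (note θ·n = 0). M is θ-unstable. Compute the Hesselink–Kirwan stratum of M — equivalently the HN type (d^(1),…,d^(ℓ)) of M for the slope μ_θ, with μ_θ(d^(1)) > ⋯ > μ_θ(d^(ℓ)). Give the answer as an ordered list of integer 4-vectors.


Interval decomposition of M: I[1,3], I[2,2]^2, I[2,4], I[4,4]^2.
HN type (ℓ=3): μ^(1)=1; μ^(2)=0; μ^(3)=-1

((0, 0, 0, 3); (1, 1, 2, 0); (0, 3, 0, 0))


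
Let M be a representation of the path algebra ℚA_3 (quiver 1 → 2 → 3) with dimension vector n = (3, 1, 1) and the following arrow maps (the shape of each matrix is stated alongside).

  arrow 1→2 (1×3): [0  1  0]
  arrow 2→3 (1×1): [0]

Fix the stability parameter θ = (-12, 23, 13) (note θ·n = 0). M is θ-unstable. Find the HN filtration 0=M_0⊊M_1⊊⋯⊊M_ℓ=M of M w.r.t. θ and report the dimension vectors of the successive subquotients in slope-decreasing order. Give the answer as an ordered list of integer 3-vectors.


Barcode: M ≅ I[1,1]^2, I[1,2], I[3,3]. HN layers by μ_θ (3 steps, strictly decreasing):
  μ^(1)=23; μ^(2)=13; μ^(3)=-12

((0, 1, 0); (0, 0, 1); (3, 0, 0))


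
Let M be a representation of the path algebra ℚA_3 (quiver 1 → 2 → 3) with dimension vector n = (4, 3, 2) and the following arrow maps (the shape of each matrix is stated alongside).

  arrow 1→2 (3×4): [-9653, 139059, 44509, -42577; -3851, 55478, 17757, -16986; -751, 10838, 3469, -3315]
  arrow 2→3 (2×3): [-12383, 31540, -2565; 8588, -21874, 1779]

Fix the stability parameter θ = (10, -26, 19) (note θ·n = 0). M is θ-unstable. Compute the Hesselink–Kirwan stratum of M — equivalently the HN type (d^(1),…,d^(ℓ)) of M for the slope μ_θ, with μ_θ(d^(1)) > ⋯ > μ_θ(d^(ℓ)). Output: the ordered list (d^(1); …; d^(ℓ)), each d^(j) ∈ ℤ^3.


Barcode: M ≅ I[1,1], I[1,2], I[1,3]^2. HN layers by μ_θ (3 steps, strictly decreasing):
  μ^(1)=19; μ^(2)=10; μ^(3)=-8

((0, 0, 2); (1, 0, 0); (3, 3, 0))


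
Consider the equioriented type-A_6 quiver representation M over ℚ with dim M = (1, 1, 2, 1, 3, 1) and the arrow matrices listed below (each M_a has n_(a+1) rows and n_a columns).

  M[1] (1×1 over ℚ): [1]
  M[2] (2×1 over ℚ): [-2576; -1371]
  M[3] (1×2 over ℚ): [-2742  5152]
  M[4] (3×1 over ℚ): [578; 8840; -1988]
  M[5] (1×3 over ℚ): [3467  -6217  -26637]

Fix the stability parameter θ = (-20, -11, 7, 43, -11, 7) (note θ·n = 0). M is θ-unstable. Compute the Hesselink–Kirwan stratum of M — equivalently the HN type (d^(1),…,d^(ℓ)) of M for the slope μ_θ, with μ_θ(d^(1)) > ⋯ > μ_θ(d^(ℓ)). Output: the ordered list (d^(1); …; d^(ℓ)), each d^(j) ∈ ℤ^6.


Interval decomposition of M: I[1,3], I[3,6], I[5,5]^2.
HN type (ℓ=4): μ^(1)=13; μ^(2)=7; μ^(3)=-11; μ^(4)=-20

((0, 0, 0, 1, 1, 1); (0, 0, 2, 0, 0, 0); (0, 1, 0, 0, 2, 0); (1, 0, 0, 0, 0, 0))


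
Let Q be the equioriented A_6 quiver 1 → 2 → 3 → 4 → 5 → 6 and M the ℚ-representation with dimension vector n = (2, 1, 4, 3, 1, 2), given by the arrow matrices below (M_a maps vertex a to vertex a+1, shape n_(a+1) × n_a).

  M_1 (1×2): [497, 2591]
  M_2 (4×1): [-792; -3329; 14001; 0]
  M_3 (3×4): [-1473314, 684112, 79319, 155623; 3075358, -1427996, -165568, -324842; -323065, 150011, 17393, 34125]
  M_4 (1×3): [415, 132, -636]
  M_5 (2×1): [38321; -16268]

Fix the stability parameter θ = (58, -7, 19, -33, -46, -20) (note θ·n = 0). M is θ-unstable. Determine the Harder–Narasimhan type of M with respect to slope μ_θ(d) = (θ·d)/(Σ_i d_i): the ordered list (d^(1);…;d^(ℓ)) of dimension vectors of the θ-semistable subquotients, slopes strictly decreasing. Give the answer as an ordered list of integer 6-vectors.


Barcode: M ≅ I[1,1], I[1,6], I[3,3], I[3,4]^2, I[6,6]. HN layers by μ_θ (5 steps, strictly decreasing):
  μ^(1)=58; μ^(2)=19; μ^(3)=-29/6; μ^(4)=-7; μ^(5)=-20

((1, 0, 0, 0, 0, 0); (0, 0, 1, 0, 0, 0); (1, 1, 1, 1, 1, 1); (0, 0, 2, 2, 0, 0); (0, 0, 0, 0, 0, 1))


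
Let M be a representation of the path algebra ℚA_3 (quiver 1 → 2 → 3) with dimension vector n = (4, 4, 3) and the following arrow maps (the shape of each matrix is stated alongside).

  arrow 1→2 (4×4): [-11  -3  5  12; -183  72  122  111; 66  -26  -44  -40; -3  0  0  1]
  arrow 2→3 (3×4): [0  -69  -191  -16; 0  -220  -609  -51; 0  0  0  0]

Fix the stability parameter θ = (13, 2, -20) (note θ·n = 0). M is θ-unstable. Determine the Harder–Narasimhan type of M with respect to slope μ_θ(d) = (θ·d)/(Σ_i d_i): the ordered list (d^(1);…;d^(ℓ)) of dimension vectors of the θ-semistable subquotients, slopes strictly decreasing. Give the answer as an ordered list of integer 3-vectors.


Barcode: M ≅ I[1,2]^2, I[1,3]^2, I[3,3]. HN layers by μ_θ (3 steps, strictly decreasing):
  μ^(1)=15/2; μ^(2)=-5/3; μ^(3)=-20

((2, 2, 0); (2, 2, 2); (0, 0, 1))


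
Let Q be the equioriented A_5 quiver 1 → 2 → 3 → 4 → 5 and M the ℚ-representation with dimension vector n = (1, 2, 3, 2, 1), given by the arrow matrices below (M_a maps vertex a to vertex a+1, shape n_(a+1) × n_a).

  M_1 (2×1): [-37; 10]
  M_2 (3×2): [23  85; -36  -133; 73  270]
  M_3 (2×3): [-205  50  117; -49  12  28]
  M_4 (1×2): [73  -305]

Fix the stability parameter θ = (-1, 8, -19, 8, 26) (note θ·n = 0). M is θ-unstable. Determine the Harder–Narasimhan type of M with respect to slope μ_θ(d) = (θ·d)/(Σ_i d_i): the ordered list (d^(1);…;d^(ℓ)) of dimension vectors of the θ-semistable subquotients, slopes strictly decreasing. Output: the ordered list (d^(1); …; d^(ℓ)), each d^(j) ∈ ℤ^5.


Interval decomposition of M: I[1,5], I[2,4], I[3,3].
HN type (ℓ=5): μ^(1)=26; μ^(2)=8; μ^(3)=-4; μ^(4)=-11/2; μ^(5)=-19

((0, 0, 0, 0, 1); (0, 0, 0, 2, 0); (1, 1, 1, 0, 0); (0, 1, 1, 0, 0); (0, 0, 1, 0, 0))


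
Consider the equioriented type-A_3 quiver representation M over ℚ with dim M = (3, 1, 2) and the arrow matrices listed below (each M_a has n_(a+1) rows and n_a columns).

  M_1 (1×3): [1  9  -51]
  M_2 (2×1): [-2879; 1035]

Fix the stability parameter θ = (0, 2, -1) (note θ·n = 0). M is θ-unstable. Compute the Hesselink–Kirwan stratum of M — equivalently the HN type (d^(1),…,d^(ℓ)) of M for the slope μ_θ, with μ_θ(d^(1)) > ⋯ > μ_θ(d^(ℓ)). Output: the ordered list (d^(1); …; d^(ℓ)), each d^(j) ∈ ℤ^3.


Barcode: M ≅ I[1,1]^2, I[1,3], I[3,3]. HN layers by μ_θ (3 steps, strictly decreasing):
  μ^(1)=1/2; μ^(2)=0; μ^(3)=-1

((0, 1, 1); (3, 0, 0); (0, 0, 1))


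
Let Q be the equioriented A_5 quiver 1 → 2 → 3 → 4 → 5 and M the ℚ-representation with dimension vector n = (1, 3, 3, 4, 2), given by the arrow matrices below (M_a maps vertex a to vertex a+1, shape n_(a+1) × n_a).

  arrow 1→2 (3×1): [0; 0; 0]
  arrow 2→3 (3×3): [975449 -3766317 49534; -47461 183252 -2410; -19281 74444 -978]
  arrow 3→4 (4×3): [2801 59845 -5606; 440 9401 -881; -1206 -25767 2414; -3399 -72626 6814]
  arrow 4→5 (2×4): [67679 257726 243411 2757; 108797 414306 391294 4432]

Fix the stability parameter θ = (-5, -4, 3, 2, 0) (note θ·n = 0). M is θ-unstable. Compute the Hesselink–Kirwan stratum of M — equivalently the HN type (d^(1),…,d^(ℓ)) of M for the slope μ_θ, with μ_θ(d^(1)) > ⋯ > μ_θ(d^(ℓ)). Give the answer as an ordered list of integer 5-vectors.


Interval decomposition of M: I[1,1], I[2,4]^2, I[2,5], I[4,5].
HN type (ℓ=5): μ^(1)=5/2; μ^(2)=5/3; μ^(3)=1; μ^(4)=-4; μ^(5)=-5

((0, 0, 2, 2, 0); (0, 0, 1, 1, 1); (0, 0, 0, 1, 1); (0, 3, 0, 0, 0); (1, 0, 0, 0, 0))


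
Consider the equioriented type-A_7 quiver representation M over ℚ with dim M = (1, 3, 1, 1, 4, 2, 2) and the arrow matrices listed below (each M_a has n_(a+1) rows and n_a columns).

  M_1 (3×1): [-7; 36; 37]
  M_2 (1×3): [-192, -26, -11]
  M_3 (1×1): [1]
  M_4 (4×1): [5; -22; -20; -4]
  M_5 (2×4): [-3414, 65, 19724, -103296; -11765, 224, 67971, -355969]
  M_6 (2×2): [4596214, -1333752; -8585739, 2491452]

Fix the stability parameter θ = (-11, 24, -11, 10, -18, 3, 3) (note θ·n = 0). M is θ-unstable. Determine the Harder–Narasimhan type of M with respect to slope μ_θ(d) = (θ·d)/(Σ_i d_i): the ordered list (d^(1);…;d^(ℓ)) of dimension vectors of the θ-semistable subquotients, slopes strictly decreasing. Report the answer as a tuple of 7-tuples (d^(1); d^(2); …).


Interval decomposition of M: I[1,6], I[2,2]^2, I[5,5]^2, I[5,7], I[7,7].
HN type (ℓ=5): μ^(1)=24; μ^(2)=3; μ^(3)=5/4; μ^(4)=-11; μ^(5)=-18

((0, 2, 0, 0, 0, 0, 0); (0, 0, 0, 0, 0, 2, 2); (0, 1, 1, 1, 1, 0, 0); (1, 0, 0, 0, 0, 0, 0); (0, 0, 0, 0, 3, 0, 0))


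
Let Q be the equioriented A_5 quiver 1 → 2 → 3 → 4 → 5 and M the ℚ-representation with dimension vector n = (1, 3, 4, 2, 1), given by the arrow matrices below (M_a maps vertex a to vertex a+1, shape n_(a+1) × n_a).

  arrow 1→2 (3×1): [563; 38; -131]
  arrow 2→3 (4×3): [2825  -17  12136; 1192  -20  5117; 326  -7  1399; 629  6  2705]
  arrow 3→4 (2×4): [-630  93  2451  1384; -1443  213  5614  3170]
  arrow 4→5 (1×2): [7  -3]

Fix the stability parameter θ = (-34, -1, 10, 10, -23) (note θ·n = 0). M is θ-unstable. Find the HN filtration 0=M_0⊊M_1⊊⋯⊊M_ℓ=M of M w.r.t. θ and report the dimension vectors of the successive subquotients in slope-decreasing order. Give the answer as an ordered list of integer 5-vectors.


Via rank(M_{q-1}∘⋯∘M_p): M ≅ I[1,3], I[2,4], I[2,5], I[3,3].
μ_θ-semistable layers: μ^(1)=10; μ^(2)=-1; μ^(3)=-34

((0, 0, 3, 1, 0); (0, 3, 1, 1, 1); (1, 0, 0, 0, 0))


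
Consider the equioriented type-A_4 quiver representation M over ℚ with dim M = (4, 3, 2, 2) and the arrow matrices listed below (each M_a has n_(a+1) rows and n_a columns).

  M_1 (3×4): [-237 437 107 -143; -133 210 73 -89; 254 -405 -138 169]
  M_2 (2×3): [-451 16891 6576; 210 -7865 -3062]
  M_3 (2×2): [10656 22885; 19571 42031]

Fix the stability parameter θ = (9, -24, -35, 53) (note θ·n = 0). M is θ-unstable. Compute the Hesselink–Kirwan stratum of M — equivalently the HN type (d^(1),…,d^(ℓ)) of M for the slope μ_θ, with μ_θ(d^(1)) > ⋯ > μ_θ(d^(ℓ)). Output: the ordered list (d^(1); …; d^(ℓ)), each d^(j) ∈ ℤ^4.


Interval decomposition of M: I[1,1], I[1,2], I[1,4]^2.
HN type (ℓ=4): μ^(1)=53; μ^(2)=9; μ^(3)=-15/2; μ^(4)=-50/3

((0, 0, 0, 2); (1, 0, 0, 0); (1, 1, 0, 0); (2, 2, 2, 0))


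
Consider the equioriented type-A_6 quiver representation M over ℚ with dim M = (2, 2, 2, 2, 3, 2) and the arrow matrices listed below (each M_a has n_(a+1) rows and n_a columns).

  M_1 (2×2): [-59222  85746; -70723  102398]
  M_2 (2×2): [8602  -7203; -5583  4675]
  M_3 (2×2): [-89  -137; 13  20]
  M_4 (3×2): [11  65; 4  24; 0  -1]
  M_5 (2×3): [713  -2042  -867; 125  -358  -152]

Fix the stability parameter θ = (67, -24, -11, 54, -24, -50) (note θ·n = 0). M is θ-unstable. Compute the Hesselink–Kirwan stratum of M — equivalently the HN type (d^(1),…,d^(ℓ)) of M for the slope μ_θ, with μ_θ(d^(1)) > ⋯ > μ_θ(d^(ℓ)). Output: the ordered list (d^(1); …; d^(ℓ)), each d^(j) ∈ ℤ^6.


Via rank(M_{q-1}∘⋯∘M_p): M ≅ I[1,6]^2, I[5,5].
μ_θ-semistable layers: μ^(1)=2; μ^(2)=-24

((2, 2, 2, 2, 2, 2); (0, 0, 0, 0, 1, 0))


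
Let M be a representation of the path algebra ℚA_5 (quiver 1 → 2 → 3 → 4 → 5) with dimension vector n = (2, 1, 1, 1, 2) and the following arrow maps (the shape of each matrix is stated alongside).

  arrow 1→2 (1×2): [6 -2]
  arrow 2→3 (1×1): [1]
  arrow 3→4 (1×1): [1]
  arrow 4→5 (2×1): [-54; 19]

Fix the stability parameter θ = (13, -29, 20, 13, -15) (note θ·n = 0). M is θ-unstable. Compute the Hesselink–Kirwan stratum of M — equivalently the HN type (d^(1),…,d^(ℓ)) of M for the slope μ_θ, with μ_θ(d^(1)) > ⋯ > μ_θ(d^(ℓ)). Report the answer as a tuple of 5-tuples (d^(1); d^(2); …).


Interval decomposition of M: I[1,1], I[1,5], I[5,5].
HN type (ℓ=4): μ^(1)=13; μ^(2)=6; μ^(3)=-8; μ^(4)=-15

((1, 0, 0, 0, 0); (0, 0, 1, 1, 1); (1, 1, 0, 0, 0); (0, 0, 0, 0, 1))


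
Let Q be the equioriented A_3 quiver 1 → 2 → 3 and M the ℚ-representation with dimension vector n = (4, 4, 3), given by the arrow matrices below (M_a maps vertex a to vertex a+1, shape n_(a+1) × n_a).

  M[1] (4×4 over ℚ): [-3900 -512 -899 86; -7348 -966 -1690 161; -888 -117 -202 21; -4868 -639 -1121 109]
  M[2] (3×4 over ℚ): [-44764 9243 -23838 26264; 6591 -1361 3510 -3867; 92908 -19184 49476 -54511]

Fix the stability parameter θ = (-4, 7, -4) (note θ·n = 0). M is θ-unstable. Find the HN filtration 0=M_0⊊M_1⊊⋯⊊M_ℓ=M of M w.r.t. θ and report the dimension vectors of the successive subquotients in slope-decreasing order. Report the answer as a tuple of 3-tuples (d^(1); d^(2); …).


Via rank(M_{q-1}∘⋯∘M_p): M ≅ I[1,1], I[1,3]^3, I[2,2].
μ_θ-semistable layers: μ^(1)=7; μ^(2)=3/2; μ^(3)=-4

((0, 1, 0); (0, 3, 3); (4, 0, 0))


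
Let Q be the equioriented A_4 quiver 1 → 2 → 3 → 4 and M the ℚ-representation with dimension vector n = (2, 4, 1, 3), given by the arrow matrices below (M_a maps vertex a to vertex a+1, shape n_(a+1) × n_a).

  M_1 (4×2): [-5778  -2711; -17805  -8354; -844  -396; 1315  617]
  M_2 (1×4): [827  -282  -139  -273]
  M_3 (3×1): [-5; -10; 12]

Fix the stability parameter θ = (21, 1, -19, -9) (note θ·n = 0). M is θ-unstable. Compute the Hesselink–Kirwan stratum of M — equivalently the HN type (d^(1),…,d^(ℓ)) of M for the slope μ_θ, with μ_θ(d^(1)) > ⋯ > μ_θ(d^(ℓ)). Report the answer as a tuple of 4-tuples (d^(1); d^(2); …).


Interval decomposition of M: I[1,2], I[1,4], I[2,2]^2, I[4,4]^2.
HN type (ℓ=4): μ^(1)=11; μ^(2)=1; μ^(3)=-3/2; μ^(4)=-9

((1, 1, 0, 0); (0, 2, 0, 0); (1, 1, 1, 1); (0, 0, 0, 2))


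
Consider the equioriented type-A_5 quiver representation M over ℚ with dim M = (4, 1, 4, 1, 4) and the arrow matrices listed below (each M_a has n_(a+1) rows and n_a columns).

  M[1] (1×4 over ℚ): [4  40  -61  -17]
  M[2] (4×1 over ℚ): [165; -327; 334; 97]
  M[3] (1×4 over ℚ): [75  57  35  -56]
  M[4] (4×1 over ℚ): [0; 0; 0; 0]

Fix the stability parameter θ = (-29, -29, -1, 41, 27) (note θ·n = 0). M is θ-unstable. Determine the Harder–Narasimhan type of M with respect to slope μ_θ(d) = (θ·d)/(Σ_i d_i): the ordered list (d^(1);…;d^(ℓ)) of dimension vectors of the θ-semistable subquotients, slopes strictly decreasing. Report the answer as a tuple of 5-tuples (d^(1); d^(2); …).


Via rank(M_{q-1}∘⋯∘M_p): M ≅ I[1,1]^3, I[1,4], I[3,3]^3, I[5,5]^4.
μ_θ-semistable layers: μ^(1)=41; μ^(2)=27; μ^(3)=-1; μ^(4)=-29

((0, 0, 0, 1, 0); (0, 0, 0, 0, 4); (0, 0, 4, 0, 0); (4, 1, 0, 0, 0))


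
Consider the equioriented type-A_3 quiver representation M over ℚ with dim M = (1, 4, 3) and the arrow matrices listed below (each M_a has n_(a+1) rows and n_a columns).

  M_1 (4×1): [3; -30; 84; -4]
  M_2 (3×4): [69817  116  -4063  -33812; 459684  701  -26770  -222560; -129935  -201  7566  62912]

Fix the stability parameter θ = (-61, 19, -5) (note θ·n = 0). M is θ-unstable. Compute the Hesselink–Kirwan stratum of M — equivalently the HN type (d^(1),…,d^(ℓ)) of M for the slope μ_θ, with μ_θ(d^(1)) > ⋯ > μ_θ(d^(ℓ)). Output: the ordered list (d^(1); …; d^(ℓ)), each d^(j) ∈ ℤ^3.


Barcode: M ≅ I[1,3], I[2,2], I[2,3]^2. HN layers by μ_θ (3 steps, strictly decreasing):
  μ^(1)=19; μ^(2)=7; μ^(3)=-61

((0, 1, 0); (0, 3, 3); (1, 0, 0))


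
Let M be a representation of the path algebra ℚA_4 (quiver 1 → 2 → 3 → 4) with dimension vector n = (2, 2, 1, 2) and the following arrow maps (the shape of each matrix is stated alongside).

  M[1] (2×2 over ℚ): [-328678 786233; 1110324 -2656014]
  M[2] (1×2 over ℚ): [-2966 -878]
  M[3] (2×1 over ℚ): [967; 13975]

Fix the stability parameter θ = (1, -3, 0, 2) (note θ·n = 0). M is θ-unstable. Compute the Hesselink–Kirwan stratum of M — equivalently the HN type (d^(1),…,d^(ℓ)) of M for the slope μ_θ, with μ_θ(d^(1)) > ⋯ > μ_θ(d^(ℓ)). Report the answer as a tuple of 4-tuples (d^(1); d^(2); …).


Barcode: M ≅ I[1,1], I[1,4], I[2,2], I[4,4]. HN layers by μ_θ (5 steps, strictly decreasing):
  μ^(1)=2; μ^(2)=1; μ^(3)=0; μ^(4)=-1; μ^(5)=-3

((0, 0, 0, 2); (1, 0, 0, 0); (0, 0, 1, 0); (1, 1, 0, 0); (0, 1, 0, 0))


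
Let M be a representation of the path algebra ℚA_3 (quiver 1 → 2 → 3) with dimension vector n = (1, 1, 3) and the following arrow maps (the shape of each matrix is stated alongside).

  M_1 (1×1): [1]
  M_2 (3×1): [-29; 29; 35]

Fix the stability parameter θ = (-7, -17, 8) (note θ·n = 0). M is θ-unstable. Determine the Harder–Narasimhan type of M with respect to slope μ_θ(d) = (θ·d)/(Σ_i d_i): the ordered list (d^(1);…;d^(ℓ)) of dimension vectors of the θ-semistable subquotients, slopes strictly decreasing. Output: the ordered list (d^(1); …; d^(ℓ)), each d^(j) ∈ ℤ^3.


Via rank(M_{q-1}∘⋯∘M_p): M ≅ I[1,3], I[3,3]^2.
μ_θ-semistable layers: μ^(1)=8; μ^(2)=-12

((0, 0, 3); (1, 1, 0))


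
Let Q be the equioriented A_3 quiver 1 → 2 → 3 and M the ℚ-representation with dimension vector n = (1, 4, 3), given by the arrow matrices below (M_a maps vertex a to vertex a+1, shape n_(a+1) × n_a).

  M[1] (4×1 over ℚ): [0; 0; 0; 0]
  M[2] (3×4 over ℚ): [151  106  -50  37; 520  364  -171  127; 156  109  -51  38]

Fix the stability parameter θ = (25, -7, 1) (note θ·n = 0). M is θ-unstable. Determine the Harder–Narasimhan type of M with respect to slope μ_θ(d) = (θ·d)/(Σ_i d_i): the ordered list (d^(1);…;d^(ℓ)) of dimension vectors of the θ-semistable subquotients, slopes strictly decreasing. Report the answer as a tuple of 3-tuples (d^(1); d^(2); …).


Barcode: M ≅ I[1,1], I[2,2], I[2,3]^3. HN layers by μ_θ (3 steps, strictly decreasing):
  μ^(1)=25; μ^(2)=1; μ^(3)=-7

((1, 0, 0); (0, 0, 3); (0, 4, 0))


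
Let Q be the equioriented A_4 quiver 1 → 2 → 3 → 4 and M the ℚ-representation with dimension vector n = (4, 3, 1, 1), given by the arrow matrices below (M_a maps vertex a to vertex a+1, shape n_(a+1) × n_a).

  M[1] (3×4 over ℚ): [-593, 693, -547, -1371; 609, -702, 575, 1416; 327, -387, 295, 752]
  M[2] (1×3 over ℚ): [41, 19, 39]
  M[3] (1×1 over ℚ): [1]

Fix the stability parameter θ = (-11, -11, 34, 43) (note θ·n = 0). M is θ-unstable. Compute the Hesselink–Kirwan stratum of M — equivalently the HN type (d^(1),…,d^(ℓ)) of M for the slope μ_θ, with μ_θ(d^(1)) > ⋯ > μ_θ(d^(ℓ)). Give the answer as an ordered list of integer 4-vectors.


Via rank(M_{q-1}∘⋯∘M_p): M ≅ I[1,1], I[1,2]^2, I[1,4].
μ_θ-semistable layers: μ^(1)=43; μ^(2)=34; μ^(3)=-11

((0, 0, 0, 1); (0, 0, 1, 0); (4, 3, 0, 0))


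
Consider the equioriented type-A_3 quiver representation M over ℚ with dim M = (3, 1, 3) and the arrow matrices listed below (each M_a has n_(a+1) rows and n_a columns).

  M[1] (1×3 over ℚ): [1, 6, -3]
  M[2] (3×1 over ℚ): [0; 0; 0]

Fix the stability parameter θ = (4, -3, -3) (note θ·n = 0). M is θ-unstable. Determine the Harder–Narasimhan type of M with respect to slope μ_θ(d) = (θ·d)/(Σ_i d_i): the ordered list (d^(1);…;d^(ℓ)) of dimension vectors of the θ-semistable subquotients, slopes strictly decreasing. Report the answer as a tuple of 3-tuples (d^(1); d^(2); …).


Via rank(M_{q-1}∘⋯∘M_p): M ≅ I[1,1]^2, I[1,2], I[3,3]^3.
μ_θ-semistable layers: μ^(1)=4; μ^(2)=1/2; μ^(3)=-3

((2, 0, 0); (1, 1, 0); (0, 0, 3))


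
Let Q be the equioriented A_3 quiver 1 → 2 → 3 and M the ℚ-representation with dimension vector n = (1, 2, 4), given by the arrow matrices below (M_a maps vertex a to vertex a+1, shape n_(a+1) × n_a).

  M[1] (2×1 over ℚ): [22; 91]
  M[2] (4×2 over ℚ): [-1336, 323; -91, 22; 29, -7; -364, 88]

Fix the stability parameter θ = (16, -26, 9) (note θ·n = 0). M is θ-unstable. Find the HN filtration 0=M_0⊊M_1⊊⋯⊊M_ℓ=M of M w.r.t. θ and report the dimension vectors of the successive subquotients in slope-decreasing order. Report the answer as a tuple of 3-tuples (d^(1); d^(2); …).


Barcode: M ≅ I[1,3], I[2,3], I[3,3]^2. HN layers by μ_θ (3 steps, strictly decreasing):
  μ^(1)=9; μ^(2)=-5; μ^(3)=-26

((0, 0, 4); (1, 1, 0); (0, 1, 0))


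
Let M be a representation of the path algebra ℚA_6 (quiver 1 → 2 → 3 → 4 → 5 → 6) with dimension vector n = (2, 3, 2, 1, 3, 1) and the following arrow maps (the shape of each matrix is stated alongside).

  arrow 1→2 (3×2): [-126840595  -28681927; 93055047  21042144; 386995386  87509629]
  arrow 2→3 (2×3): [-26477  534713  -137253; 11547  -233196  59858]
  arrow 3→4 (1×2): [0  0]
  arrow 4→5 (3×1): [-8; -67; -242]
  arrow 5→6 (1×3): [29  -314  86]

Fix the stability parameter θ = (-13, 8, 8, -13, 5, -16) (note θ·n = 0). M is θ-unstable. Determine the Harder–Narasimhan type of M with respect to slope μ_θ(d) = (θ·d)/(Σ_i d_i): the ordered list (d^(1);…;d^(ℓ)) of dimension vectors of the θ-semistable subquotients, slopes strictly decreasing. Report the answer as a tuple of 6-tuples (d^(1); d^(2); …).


Via rank(M_{q-1}∘⋯∘M_p): M ≅ I[1,3]^2, I[2,2], I[4,6], I[5,5]^2.
μ_θ-semistable layers: μ^(1)=8; μ^(2)=5; μ^(3)=-11/2; μ^(4)=-13

((0, 3, 2, 0, 0, 0); (0, 0, 0, 0, 2, 0); (0, 0, 0, 0, 1, 1); (2, 0, 0, 1, 0, 0))


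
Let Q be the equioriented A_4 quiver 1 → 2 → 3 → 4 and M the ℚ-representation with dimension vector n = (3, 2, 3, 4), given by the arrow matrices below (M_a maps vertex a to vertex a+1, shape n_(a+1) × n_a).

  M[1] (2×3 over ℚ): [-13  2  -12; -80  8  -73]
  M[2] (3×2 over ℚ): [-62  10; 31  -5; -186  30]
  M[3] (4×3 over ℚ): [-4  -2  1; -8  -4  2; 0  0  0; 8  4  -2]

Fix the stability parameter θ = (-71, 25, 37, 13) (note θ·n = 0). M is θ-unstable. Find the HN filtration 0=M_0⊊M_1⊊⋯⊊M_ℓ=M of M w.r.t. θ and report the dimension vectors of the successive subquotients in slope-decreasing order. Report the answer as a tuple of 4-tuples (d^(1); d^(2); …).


Barcode: M ≅ I[1,1], I[1,2], I[1,3], I[3,3], I[3,4], I[4,4]^3. HN layers by μ_θ (4 steps, strictly decreasing):
  μ^(1)=37; μ^(2)=25; μ^(3)=13; μ^(4)=-71

((0, 0, 2, 0); (0, 2, 1, 1); (0, 0, 0, 3); (3, 0, 0, 0))


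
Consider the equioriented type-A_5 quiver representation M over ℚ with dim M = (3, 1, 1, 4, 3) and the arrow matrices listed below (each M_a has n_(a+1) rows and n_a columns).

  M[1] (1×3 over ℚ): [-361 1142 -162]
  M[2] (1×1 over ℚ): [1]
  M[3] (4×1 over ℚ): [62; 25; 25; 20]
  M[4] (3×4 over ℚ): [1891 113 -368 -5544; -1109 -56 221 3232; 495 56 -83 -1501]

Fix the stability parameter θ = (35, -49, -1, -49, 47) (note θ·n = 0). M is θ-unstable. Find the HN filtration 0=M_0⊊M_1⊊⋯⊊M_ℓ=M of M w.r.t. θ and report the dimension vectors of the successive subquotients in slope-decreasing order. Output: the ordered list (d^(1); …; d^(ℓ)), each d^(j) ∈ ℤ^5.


Via rank(M_{q-1}∘⋯∘M_p): M ≅ I[1,1]^2, I[1,5], I[4,4], I[4,5]^2.
μ_θ-semistable layers: μ^(1)=47; μ^(2)=35; μ^(3)=-16; μ^(4)=-49

((0, 0, 0, 0, 3); (2, 0, 0, 0, 0); (1, 1, 1, 1, 0); (0, 0, 0, 3, 0))


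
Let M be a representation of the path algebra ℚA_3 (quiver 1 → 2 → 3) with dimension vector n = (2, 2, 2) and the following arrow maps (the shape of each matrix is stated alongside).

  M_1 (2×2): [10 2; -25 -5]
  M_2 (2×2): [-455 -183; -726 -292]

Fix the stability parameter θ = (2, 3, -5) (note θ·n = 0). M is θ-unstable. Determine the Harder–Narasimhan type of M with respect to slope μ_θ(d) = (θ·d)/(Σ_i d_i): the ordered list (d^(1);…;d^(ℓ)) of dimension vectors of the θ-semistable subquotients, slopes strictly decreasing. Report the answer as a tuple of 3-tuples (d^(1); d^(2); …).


Via rank(M_{q-1}∘⋯∘M_p): M ≅ I[1,1], I[1,3], I[2,3].
μ_θ-semistable layers: μ^(1)=2; μ^(2)=0; μ^(3)=-1

((1, 0, 0); (1, 1, 1); (0, 1, 1))


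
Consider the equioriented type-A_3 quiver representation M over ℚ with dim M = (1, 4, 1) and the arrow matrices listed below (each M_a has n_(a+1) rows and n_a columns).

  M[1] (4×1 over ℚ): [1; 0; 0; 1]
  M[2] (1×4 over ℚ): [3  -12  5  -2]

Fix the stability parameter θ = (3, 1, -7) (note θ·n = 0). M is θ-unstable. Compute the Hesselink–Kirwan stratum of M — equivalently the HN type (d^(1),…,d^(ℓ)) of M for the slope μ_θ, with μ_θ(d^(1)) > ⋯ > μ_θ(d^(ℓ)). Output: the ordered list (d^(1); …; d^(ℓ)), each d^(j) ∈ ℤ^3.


Interval decomposition of M: I[1,3], I[2,2]^3.
HN type (ℓ=2): μ^(1)=1; μ^(2)=-1

((0, 3, 0); (1, 1, 1))


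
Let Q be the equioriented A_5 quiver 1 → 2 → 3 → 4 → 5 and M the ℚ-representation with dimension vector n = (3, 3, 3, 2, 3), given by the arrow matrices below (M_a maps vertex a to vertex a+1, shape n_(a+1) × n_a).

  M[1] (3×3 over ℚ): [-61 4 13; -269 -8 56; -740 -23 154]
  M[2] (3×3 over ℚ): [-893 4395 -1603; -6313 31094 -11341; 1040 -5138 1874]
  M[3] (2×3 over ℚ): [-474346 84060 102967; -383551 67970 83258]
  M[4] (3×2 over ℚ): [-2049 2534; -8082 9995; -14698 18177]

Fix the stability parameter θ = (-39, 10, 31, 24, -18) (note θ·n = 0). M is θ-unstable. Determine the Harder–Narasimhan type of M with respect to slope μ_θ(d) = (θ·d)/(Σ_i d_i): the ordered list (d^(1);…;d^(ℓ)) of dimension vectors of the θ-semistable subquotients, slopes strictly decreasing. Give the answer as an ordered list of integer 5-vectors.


Barcode: M ≅ I[1,3], I[1,5]^2, I[5,5]. HN layers by μ_θ (5 steps, strictly decreasing):
  μ^(1)=31; μ^(2)=37/3; μ^(3)=10; μ^(4)=-18; μ^(5)=-39

((0, 0, 1, 0, 0); (0, 0, 2, 2, 2); (0, 3, 0, 0, 0); (0, 0, 0, 0, 1); (3, 0, 0, 0, 0))


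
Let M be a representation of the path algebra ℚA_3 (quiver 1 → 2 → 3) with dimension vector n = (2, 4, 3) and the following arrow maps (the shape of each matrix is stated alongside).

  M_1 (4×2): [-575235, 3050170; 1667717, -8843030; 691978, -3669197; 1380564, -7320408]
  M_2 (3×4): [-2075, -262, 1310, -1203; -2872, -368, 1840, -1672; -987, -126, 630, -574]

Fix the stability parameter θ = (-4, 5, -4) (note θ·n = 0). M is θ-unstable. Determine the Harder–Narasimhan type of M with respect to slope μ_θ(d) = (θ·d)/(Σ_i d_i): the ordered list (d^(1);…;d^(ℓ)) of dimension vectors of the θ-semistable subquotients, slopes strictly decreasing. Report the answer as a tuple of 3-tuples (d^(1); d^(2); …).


Barcode: M ≅ I[1,2], I[1,3], I[2,2], I[2,3], I[3,3]. HN layers by μ_θ (3 steps, strictly decreasing):
  μ^(1)=5; μ^(2)=1/2; μ^(3)=-4

((0, 2, 0); (0, 2, 2); (2, 0, 1))


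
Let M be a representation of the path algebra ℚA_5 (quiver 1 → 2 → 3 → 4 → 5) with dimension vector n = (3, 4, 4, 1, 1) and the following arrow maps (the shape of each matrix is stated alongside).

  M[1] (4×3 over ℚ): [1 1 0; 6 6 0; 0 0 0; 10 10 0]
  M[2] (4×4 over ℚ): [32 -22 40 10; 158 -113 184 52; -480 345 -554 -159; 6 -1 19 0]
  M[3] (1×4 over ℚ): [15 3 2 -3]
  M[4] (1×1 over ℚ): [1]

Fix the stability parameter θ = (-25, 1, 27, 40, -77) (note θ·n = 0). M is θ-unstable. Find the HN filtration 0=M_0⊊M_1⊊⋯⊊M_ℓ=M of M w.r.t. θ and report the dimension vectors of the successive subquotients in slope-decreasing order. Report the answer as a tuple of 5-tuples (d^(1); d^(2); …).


Via rank(M_{q-1}∘⋯∘M_p): M ≅ I[1,1]^2, I[1,2], I[2,3]^2, I[2,5], I[3,3].
μ_θ-semistable layers: μ^(1)=27; μ^(2)=1; μ^(3)=-9/4; μ^(4)=-25

((0, 0, 3, 0, 0); (0, 3, 0, 0, 0); (0, 1, 1, 1, 1); (3, 0, 0, 0, 0))


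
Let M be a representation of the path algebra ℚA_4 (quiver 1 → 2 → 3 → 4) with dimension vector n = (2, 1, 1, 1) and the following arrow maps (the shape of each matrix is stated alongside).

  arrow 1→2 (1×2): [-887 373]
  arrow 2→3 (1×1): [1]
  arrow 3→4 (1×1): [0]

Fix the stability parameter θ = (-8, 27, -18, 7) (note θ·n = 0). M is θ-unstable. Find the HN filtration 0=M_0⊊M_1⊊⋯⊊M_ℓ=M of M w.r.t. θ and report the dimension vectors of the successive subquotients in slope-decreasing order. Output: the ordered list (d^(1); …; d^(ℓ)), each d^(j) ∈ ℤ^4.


Via rank(M_{q-1}∘⋯∘M_p): M ≅ I[1,1], I[1,3], I[4,4].
μ_θ-semistable layers: μ^(1)=7; μ^(2)=9/2; μ^(3)=-8

((0, 0, 0, 1); (0, 1, 1, 0); (2, 0, 0, 0))


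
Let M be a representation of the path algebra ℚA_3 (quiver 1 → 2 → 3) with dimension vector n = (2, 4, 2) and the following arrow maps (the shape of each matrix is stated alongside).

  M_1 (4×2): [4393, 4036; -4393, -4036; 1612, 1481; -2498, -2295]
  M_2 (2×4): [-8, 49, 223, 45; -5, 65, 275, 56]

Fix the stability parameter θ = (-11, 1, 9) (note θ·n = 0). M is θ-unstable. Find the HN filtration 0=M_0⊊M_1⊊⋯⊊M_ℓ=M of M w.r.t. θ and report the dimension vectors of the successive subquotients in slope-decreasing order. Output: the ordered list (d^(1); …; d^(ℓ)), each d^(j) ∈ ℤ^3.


Via rank(M_{q-1}∘⋯∘M_p): M ≅ I[1,3]^2, I[2,2]^2.
μ_θ-semistable layers: μ^(1)=9; μ^(2)=1; μ^(3)=-11

((0, 0, 2); (0, 4, 0); (2, 0, 0))


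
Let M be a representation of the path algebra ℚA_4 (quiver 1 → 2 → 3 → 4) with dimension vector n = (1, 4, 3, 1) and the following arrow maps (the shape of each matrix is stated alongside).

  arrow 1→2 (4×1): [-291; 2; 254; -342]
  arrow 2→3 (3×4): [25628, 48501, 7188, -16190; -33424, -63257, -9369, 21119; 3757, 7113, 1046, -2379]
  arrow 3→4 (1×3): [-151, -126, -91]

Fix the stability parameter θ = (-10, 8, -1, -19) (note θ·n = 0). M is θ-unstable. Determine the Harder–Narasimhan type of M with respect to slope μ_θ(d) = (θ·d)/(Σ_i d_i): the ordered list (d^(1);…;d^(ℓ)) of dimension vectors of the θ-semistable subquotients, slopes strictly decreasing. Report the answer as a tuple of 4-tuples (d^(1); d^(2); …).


Via rank(M_{q-1}∘⋯∘M_p): M ≅ I[1,4], I[2,2], I[2,3]^2.
μ_θ-semistable layers: μ^(1)=8; μ^(2)=7/2; μ^(3)=-4; μ^(4)=-10

((0, 1, 0, 0); (0, 2, 2, 0); (0, 1, 1, 1); (1, 0, 0, 0))


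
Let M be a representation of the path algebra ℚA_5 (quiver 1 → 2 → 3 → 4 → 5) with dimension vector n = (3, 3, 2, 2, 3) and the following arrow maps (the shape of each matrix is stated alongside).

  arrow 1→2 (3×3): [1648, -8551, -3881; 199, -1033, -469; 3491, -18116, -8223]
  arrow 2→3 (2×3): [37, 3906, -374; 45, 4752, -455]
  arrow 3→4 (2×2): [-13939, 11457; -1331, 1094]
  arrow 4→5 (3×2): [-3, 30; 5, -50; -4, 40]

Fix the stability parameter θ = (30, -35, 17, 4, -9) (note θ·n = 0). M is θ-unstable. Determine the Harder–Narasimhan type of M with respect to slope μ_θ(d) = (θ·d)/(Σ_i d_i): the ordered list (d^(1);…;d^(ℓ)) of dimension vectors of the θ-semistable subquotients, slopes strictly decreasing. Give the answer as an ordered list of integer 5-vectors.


Barcode: M ≅ I[1,2], I[1,4], I[1,5], I[5,5]^2. HN layers by μ_θ (4 steps, strictly decreasing):
  μ^(1)=21/2; μ^(2)=4; μ^(3)=-5/2; μ^(4)=-9

((0, 0, 1, 1, 0); (0, 0, 1, 1, 1); (3, 3, 0, 0, 0); (0, 0, 0, 0, 2))


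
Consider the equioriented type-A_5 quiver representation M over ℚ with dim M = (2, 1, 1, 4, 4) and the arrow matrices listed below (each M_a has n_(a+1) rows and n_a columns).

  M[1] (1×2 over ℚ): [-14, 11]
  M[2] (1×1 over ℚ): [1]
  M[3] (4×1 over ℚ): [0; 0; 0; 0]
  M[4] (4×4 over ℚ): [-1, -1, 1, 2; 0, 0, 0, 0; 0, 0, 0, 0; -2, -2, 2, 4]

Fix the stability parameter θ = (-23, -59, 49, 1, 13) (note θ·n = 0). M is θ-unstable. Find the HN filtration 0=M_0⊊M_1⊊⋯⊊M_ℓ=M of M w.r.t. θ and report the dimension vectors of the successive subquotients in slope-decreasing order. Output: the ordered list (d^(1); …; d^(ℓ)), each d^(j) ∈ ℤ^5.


Interval decomposition of M: I[1,1], I[1,3], I[4,4]^3, I[4,5], I[5,5]^3.
HN type (ℓ=5): μ^(1)=49; μ^(2)=13; μ^(3)=1; μ^(4)=-23; μ^(5)=-41

((0, 0, 1, 0, 0); (0, 0, 0, 0, 4); (0, 0, 0, 4, 0); (1, 0, 0, 0, 0); (1, 1, 0, 0, 0))


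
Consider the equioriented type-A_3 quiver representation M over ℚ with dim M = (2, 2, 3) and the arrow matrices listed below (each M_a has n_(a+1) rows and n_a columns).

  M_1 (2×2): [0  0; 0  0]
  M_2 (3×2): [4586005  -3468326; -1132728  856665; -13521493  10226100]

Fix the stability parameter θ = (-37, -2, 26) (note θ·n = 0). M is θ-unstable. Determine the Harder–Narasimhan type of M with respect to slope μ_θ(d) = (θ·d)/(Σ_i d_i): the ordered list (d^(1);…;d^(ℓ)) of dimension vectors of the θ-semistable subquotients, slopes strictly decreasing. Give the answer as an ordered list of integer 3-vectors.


Interval decomposition of M: I[1,1]^2, I[2,3]^2, I[3,3].
HN type (ℓ=3): μ^(1)=26; μ^(2)=-2; μ^(3)=-37

((0, 0, 3); (0, 2, 0); (2, 0, 0))


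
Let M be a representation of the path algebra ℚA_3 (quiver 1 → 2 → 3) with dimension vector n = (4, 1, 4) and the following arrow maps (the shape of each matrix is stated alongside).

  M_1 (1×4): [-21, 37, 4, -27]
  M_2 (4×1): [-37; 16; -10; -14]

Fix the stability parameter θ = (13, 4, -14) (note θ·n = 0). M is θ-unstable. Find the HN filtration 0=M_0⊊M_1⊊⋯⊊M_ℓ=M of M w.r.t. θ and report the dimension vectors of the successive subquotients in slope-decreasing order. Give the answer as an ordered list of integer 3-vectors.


Via rank(M_{q-1}∘⋯∘M_p): M ≅ I[1,1]^3, I[1,3], I[3,3]^3.
μ_θ-semistable layers: μ^(1)=13; μ^(2)=1; μ^(3)=-14

((3, 0, 0); (1, 1, 1); (0, 0, 3))


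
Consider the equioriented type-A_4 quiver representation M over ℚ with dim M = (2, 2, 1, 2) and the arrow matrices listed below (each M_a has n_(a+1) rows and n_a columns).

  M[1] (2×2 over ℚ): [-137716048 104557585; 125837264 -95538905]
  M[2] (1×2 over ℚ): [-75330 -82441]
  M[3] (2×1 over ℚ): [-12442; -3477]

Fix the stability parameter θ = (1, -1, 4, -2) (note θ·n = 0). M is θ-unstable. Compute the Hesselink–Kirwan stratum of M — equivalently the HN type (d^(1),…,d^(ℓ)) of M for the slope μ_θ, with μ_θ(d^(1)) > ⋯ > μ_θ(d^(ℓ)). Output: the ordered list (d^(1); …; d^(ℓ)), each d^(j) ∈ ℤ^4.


Interval decomposition of M: I[1,1], I[1,4], I[2,2], I[4,4].
HN type (ℓ=4): μ^(1)=1; μ^(2)=0; μ^(3)=-1; μ^(4)=-2

((1, 0, 1, 1); (1, 1, 0, 0); (0, 1, 0, 0); (0, 0, 0, 1))
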